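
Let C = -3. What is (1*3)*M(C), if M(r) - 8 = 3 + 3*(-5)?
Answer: -12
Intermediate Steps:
M(r) = -4 (M(r) = 8 + (3 + 3*(-5)) = 8 + (3 - 15) = 8 - 12 = -4)
(1*3)*M(C) = (1*3)*(-4) = 3*(-4) = -12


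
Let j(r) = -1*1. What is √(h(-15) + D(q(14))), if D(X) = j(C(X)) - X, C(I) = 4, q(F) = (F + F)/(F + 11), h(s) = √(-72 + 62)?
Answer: √(-53 + 25*I*√10)/5 ≈ 0.91846 + 1.7215*I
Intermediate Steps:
h(s) = I*√10 (h(s) = √(-10) = I*√10)
q(F) = 2*F/(11 + F) (q(F) = (2*F)/(11 + F) = 2*F/(11 + F))
j(r) = -1
D(X) = -1 - X
√(h(-15) + D(q(14))) = √(I*√10 + (-1 - 2*14/(11 + 14))) = √(I*√10 + (-1 - 2*14/25)) = √(I*√10 + (-1 - 1*28/25)) = √(I*√10 + (-1 - 28/25)) = √(I*√10 - 53/25) = √(-53/25 + I*√10)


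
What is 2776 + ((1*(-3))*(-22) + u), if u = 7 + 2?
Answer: 2851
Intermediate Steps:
u = 9
2776 + ((1*(-3))*(-22) + u) = 2776 + ((1*(-3))*(-22) + 9) = 2776 + (-3*(-22) + 9) = 2776 + (66 + 9) = 2776 + 75 = 2851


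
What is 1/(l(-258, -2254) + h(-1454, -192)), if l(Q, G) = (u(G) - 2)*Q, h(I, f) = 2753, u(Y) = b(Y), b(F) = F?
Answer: 1/584801 ≈ 1.7100e-6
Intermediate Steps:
u(Y) = Y
l(Q, G) = Q*(-2 + G) (l(Q, G) = (G - 2)*Q = (-2 + G)*Q = Q*(-2 + G))
1/(l(-258, -2254) + h(-1454, -192)) = 1/(-258*(-2 - 2254) + 2753) = 1/(-258*(-2256) + 2753) = 1/(582048 + 2753) = 1/584801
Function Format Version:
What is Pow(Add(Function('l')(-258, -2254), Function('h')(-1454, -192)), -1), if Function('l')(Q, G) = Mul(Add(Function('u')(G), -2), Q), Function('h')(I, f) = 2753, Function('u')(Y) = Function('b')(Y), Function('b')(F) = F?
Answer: Rational(1, 584801) ≈ 1.7100e-6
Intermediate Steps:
Function('u')(Y) = Y
Function('l')(Q, G) = Mul(Q, Add(-2, G)) (Function('l')(Q, G) = Mul(Add(G, -2), Q) = Mul(Add(-2, G), Q) = Mul(Q, Add(-2, G)))
Pow(Add(Function('l')(-258, -2254), Function('h')(-1454, -192)), -1) = Pow(Add(Mul(-258, Add(-2, -2254)), 2753), -1) = Pow(Add(Mul(-258, -2256), 2753), -1) = Pow(Add(582048, 2753), -1) = Pow(584801, -1) = Rational(1, 584801)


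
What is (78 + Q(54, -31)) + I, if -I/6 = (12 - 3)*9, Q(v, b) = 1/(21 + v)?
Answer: -30599/75 ≈ -407.99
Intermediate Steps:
I = -486 (I = -6*(12 - 3)*9 = -54*9 = -6*81 = -486)
(78 + Q(54, -31)) + I = (78 + 1/(21 + 54)) - 486 = (78 + 1/75) - 486 = 5851/75 - 486 = -30599/75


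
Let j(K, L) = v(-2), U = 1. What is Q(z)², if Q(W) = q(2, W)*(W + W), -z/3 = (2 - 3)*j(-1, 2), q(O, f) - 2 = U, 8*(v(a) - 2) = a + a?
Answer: 729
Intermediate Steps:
v(a) = 2 + a/4 (v(a) = 2 + (a + a)/8 = 2 + (2*a)/8 = 2 + a/4)
q(O, f) = 3 (q(O, f) = 2 + 1 = 3)
j(K, L) = 3/2 (j(K, L) = 2 + (¼)*(-2) = 2 - ½ = 3/2)
z = 9/2 (z = -3*(2 - 3)*3/2 = -(-3)*3/2 = -3*(-3/2) = 9/2 ≈ 4.5000)
Q(W) = 6*W (Q(W) = 3*(W + W) = 3*(2*W) = 6*W)
Q(z)² = (6*(9/2))² = 27² = 729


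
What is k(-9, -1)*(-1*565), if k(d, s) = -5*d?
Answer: -25425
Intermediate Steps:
k(-9, -1)*(-1*565) = (-5*(-9))*(-1*565) = 45*(-565) = -25425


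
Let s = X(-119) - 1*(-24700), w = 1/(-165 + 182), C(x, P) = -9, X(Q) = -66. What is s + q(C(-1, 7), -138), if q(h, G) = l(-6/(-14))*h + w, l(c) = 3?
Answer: 418320/17 ≈ 24607.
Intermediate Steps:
w = 1/17 ≈ 0.058824
q(h, G) = 1/17 + 3*h (q(h, G) = 3*h + 1/17 = 1/17 + 3*h)
s = 24634 (s = -66 - 1*(-24700) = -66 + 24700 = 24634)
s + q(C(-1, 7), -138) = 24634 + (1/17 + 3*(-9)) = 24634 + (1/17 - 27) = 24634 - 458/17 = 418320/17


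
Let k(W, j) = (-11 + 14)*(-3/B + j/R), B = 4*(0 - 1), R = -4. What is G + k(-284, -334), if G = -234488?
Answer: -936941/4 ≈ -2.3424e+5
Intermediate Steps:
B = -4 (B = 4*(-1) = -4)
k(W, j) = 9/4 - 3*j/4 (k(W, j) = (-11 + 14)*(-3/(-4) + j/(-4)) = 3*(-3*(-¼) + j*(-¼)) = 3*(¾ - j/4) = 9/4 - 3*j/4)
G + k(-284, -334) = -234488 + (9/4 - ¾*(-334)) = -234488 + (9/4 + 501/2) = -234488 + 1011/4 = -936941/4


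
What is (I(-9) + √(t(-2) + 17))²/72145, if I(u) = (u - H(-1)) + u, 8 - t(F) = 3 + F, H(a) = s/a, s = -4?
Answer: 508/72145 - 88*√6/72145 ≈ 0.0040536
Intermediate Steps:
H(a) = -4/a
t(F) = 5 - F (t(F) = 8 - (3 + F) = 8 + (-3 - F) = 5 - F)
I(u) = -4 + 2*u (I(u) = (u - (-4)/(-1)) + u = (u - (-4)*(-1)) + u = (u - 1*4) + u = (u - 4) + u = (-4 + u) + u = -4 + 2*u)
(I(-9) + √(t(-2) + 17))²/72145 = ((-4 + 2*(-9)) + √((5 - 1*(-2)) + 17))²/72145 = ((-4 - 18) + √((5 + 2) + 17))²*(1/72145) = (-22 + √(7 + 17))²*(1/72145) = (-22 + √24)²*(1/72145) = (-22 + 2*√6)²*(1/72145) = (-22 + 2*√6)²/72145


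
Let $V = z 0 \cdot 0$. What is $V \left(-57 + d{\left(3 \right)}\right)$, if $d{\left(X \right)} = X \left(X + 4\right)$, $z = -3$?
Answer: $0$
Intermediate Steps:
$d{\left(X \right)} = X \left(4 + X\right)$
$V = 0$ ($V = \left(-3\right) 0 \cdot 0 = 0 \cdot 0 = 0$)
$V \left(-57 + d{\left(3 \right)}\right) = 0 \left(-57 + 3 \left(4 + 3\right)\right) = 0 \left(-57 + 3 \cdot 7\right) = 0 \left(-57 + 21\right) = 0 \left(-36\right) = 0$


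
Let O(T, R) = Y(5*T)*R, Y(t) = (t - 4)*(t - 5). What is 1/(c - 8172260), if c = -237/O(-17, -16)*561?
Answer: -14240/116372967627 ≈ -1.2237e-7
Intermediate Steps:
Y(t) = (-5 + t)*(-4 + t) (Y(t) = (-4 + t)*(-5 + t) = (-5 + t)*(-4 + t))
O(T, R) = R*(20 - 45*T + 25*T²) (O(T, R) = (20 + (5*T)² - 45*T)*R = (20 + 25*T² - 45*T)*R = (20 - 45*T + 25*T²)*R = R*(20 - 45*T + 25*T²))
c = 14773/14240 (c = -237*(-1/(80*(4 - 9*(-17) + 5*(-17)²)))*561 = -237*(-1/(80*(4 + 153 + 5*289)))*561 = -237*(-1/(80*(4 + 153 + 1445)))*561 = -237/(5*(-16)*1602)*561 = -237/(-128160)*561 = -237*(-1/128160)*561 = (79/42720)*561 = 14773/14240 ≈ 1.0374)
1/(c - 8172260) = 1/(14773/14240 - 8172260) = 1/(-116372967627/14240) = -14240/116372967627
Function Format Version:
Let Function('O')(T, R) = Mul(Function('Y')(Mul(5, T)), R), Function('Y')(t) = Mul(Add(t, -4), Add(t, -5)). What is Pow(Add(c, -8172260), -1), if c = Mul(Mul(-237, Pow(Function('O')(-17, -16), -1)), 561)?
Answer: Rational(-14240, 116372967627) ≈ -1.2237e-7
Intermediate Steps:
Function('Y')(t) = Mul(Add(-5, t), Add(-4, t)) (Function('Y')(t) = Mul(Add(-4, t), Add(-5, t)) = Mul(Add(-5, t), Add(-4, t)))
Function('O')(T, R) = Mul(R, Add(20, Mul(-45, T), Mul(25, Pow(T, 2)))) (Function('O')(T, R) = Mul(Add(20, Pow(Mul(5, T), 2), Mul(-9, Mul(5, T))), R) = Mul(Add(20, Mul(25, Pow(T, 2)), Mul(-45, T)), R) = Mul(Add(20, Mul(-45, T), Mul(25, Pow(T, 2))), R) = Mul(R, Add(20, Mul(-45, T), Mul(25, Pow(T, 2)))))
c = Rational(14773, 14240) (c = Mul(Mul(-237, Pow(Mul(5, -16, Add(4, Mul(-9, -17), Mul(5, Pow(-17, 2)))), -1)), 561) = Mul(Mul(-237, Pow(Mul(5, -16, Add(4, 153, Mul(5, 289))), -1)), 561) = Mul(Mul(-237, Pow(Mul(5, -16, Add(4, 153, 1445)), -1)), 561) = Mul(Mul(-237, Pow(Mul(5, -16, 1602), -1)), 561) = Mul(Mul(-237, Pow(-128160, -1)), 561) = Mul(Mul(-237, Rational(-1, 128160)), 561) = Mul(Rational(79, 42720), 561) = Rational(14773, 14240) ≈ 1.0374)
Pow(Add(c, -8172260), -1) = Pow(Add(Rational(14773, 14240), -8172260), -1) = Pow(Rational(-116372967627, 14240), -1) = Rational(-14240, 116372967627)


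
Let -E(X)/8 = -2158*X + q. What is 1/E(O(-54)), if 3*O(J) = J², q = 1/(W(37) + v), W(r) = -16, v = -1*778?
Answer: 397/6661901380 ≈ 5.9593e-8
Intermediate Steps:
v = -778
q = -1/794 (q = 1/(-16 - 778) = 1/(-794) = -1/794 ≈ -0.0012594)
O(J) = J²/3
E(X) = 4/397 + 17264*X (E(X) = -8*(-2158*X - 1/794) = -8*(-1/794 - 2158*X) = 4/397 + 17264*X)
1/E(O(-54)) = 1/(4/397 + 17264*((⅓)*(-54)²)) = 1/(4/397 + 17264*((⅓)*2916)) = 1/(4/397 + 17264*972) = 1/(4/397 + 16780608) = 1/(6661901380/397) = 397/6661901380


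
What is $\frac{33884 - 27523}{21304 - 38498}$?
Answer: $- \frac{6361}{17194} \approx -0.36995$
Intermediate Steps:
$\frac{33884 - 27523}{21304 - 38498} = \frac{6361}{-17194} = 6361 \left(- \frac{1}{17194}\right) = - \frac{6361}{17194}$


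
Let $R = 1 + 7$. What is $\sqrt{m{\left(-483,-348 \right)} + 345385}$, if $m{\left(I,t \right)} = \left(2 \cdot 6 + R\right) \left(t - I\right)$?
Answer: $\sqrt{348085} \approx 589.99$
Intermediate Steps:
$R = 8$
$m{\left(I,t \right)} = - 20 I + 20 t$ ($m{\left(I,t \right)} = \left(2 \cdot 6 + 8\right) \left(t - I\right) = \left(12 + 8\right) \left(t - I\right) = 20 \left(t - I\right) = - 20 I + 20 t$)
$\sqrt{m{\left(-483,-348 \right)} + 345385} = \sqrt{\left(\left(-20\right) \left(-483\right) + 20 \left(-348\right)\right) + 345385} = \sqrt{\left(9660 - 6960\right) + 345385} = \sqrt{2700 + 345385} = \sqrt{348085}$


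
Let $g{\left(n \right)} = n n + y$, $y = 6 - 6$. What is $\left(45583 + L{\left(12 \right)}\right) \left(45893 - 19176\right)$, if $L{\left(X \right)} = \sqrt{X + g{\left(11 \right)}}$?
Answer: $1217841011 + 26717 \sqrt{133} \approx 1.2181 \cdot 10^{9}$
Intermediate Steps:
$y = 0$ ($y = 6 - 6 = 0$)
$g{\left(n \right)} = n^{2}$ ($g{\left(n \right)} = n n + 0 = n^{2} + 0 = n^{2}$)
$L{\left(X \right)} = \sqrt{121 + X}$ ($L{\left(X \right)} = \sqrt{X + 11^{2}} = \sqrt{X + 121} = \sqrt{121 + X}$)
$\left(45583 + L{\left(12 \right)}\right) \left(45893 - 19176\right) = \left(45583 + \sqrt{121 + 12}\right) \left(45893 - 19176\right) = \left(45583 + \sqrt{133}\right) 26717 = 1217841011 + 26717 \sqrt{133}$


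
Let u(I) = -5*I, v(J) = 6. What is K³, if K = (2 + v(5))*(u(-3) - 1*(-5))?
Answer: 4096000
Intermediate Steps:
K = 160 (K = (2 + 6)*(-5*(-3) - 1*(-5)) = 8*(15 + 5) = 8*20 = 160)
K³ = 160³ = 4096000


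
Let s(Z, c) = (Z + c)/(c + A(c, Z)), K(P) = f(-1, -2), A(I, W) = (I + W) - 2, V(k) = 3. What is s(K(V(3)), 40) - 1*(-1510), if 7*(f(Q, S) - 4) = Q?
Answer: 865537/573 ≈ 1510.5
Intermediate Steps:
A(I, W) = -2 + I + W
f(Q, S) = 4 + Q/7
K(P) = 27/7 (K(P) = 4 + (⅐)*(-1) = 4 - ⅐ = 27/7)
s(Z, c) = (Z + c)/(-2 + Z + 2*c) (s(Z, c) = (Z + c)/(c + (-2 + c + Z)) = (Z + c)/(c + (-2 + Z + c)) = (Z + c)/(-2 + Z + 2*c))
s(K(V(3)), 40) - 1*(-1510) = (27/7 + 40)/(-2 + 27/7 + 2*40) - 1*(-1510) = (307/7)/(-2 + 27/7 + 80) + 1510 = (307/7)/(573/7) + 1510 = (7/573)*(307/7) + 1510 = 307/573 + 1510 = 865537/573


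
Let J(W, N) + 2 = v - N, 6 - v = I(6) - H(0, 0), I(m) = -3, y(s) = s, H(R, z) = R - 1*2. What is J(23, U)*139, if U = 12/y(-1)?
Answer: 2363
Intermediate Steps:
H(R, z) = -2 + R (H(R, z) = R - 2 = -2 + R)
U = -12 (U = 12/(-1) = 12*(-1) = -12)
v = 7 (v = 6 - (-3 - (-2 + 0)) = 6 - (-3 - 1*(-2)) = 6 - (-3 + 2) = 6 - 1*(-1) = 6 + 1 = 7)
J(W, N) = 5 - N (J(W, N) = -2 + (7 - N) = 5 - N)
J(23, U)*139 = (5 - 1*(-12))*139 = (5 + 12)*139 = 17*139 = 2363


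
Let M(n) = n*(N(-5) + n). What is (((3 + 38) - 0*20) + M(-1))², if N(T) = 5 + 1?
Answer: 1296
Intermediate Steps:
N(T) = 6
M(n) = n*(6 + n)
(((3 + 38) - 0*20) + M(-1))² = (((3 + 38) - 0*20) - (6 - 1))² = ((41 - 1*0) - 1*5)² = ((41 + 0) - 5)² = (41 - 5)² = 36² = 1296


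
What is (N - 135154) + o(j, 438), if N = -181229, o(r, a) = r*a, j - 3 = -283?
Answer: -439023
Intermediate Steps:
j = -280 (j = 3 - 283 = -280)
o(r, a) = a*r
(N - 135154) + o(j, 438) = (-181229 - 135154) + 438*(-280) = -316383 - 122640 = -439023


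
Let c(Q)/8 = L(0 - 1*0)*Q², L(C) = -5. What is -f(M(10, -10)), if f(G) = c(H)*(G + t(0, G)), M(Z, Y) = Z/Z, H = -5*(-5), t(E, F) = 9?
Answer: 250000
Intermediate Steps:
H = 25
c(Q) = -40*Q² (c(Q) = 8*(-5*Q²) = -40*Q²)
M(Z, Y) = 1
f(G) = -225000 - 25000*G (f(G) = (-40*25²)*(G + 9) = (-40*625)*(9 + G) = -25000*(9 + G) = -225000 - 25000*G)
-f(M(10, -10)) = -(-225000 - 25000*1) = -(-225000 - 25000) = -1*(-250000) = 250000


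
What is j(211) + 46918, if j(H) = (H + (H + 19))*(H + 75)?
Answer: 173044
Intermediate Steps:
j(H) = (19 + 2*H)*(75 + H) (j(H) = (H + (19 + H))*(75 + H) = (19 + 2*H)*(75 + H))
j(211) + 46918 = (1425 + 2*211² + 169*211) + 46918 = (1425 + 2*44521 + 35659) + 46918 = (1425 + 89042 + 35659) + 46918 = 126126 + 46918 = 173044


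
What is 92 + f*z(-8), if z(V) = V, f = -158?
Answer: 1356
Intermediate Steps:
92 + f*z(-8) = 92 - 158*(-8) = 92 + 1264 = 1356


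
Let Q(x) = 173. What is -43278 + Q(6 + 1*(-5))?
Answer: -43105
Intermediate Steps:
-43278 + Q(6 + 1*(-5)) = -43278 + 173 = -43105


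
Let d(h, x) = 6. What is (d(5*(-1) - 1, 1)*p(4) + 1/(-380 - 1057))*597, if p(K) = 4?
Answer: 6862913/479 ≈ 14328.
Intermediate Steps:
(d(5*(-1) - 1, 1)*p(4) + 1/(-380 - 1057))*597 = (6*4 + 1/(-380 - 1057))*597 = (24 + 1/(-1437))*597 = (24 - 1/1437)*597 = (34487/1437)*597 = 6862913/479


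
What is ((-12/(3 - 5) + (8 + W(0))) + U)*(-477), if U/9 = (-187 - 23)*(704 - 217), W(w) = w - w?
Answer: 439038432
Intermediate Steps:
W(w) = 0
U = -920430 (U = 9*((-187 - 23)*(704 - 217)) = 9*(-210*487) = 9*(-102270) = -920430)
((-12/(3 - 5) + (8 + W(0))) + U)*(-477) = ((-12/(3 - 5) + (8 + 0)) - 920430)*(-477) = ((-12/(-2) + 8) - 920430)*(-477) = ((-12*(-1/2) + 8) - 920430)*(-477) = ((6 + 8) - 920430)*(-477) = (14 - 920430)*(-477) = -920416*(-477) = 439038432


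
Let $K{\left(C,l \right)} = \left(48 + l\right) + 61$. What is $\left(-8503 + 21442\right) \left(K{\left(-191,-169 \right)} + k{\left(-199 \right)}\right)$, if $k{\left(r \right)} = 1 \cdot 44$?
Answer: $-207024$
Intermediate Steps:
$k{\left(r \right)} = 44$
$K{\left(C,l \right)} = 109 + l$
$\left(-8503 + 21442\right) \left(K{\left(-191,-169 \right)} + k{\left(-199 \right)}\right) = \left(-8503 + 21442\right) \left(\left(109 - 169\right) + 44\right) = 12939 \left(-60 + 44\right) = 12939 \left(-16\right) = -207024$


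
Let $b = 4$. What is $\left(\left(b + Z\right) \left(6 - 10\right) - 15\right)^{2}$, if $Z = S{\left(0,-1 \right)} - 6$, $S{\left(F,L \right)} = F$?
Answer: $49$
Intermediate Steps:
$Z = -6$ ($Z = 0 - 6 = -6$)
$\left(\left(b + Z\right) \left(6 - 10\right) - 15\right)^{2} = \left(\left(4 - 6\right) \left(6 - 10\right) - 15\right)^{2} = \left(\left(-2\right) \left(-4\right) - 15\right)^{2} = \left(8 - 15\right)^{2} = \left(-7\right)^{2} = 49$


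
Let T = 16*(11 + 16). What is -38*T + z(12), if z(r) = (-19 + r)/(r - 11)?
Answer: -16423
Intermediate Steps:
z(r) = (-19 + r)/(-11 + r)
T = 432 (T = 16*27 = 432)
-38*T + z(12) = -38*432 + (-19 + 12)/(-11 + 12) = -16416 - 7/1 = -16416 + 1*(-7) = -16416 - 7 = -16423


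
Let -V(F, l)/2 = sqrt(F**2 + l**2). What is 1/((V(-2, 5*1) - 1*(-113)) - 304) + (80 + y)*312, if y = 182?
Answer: 2972620369/36365 + 2*sqrt(29)/36365 ≈ 81744.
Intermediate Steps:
V(F, l) = -2*sqrt(F**2 + l**2)
1/((V(-2, 5*1) - 1*(-113)) - 304) + (80 + y)*312 = 1/((-2*sqrt((-2)**2 + (5*1)**2) - 1*(-113)) - 304) + (80 + 182)*312 = 1/((-2*sqrt(4 + 5**2) + 113) - 304) + 262*312 = 1/((-2*sqrt(4 + 25) + 113) - 304) + 81744 = 1/((-2*sqrt(29) + 113) - 304) + 81744 = 1/((113 - 2*sqrt(29)) - 304) + 81744 = 1/(-191 - 2*sqrt(29)) + 81744 = 81744 + 1/(-191 - 2*sqrt(29))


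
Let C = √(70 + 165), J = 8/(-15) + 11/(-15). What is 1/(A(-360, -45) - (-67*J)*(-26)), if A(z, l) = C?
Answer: 496470/1095424729 - 225*√235/1095424729 ≈ 0.00045007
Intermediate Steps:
J = -19/15 (J = 8*(-1/15) + 11*(-1/15) = -8/15 - 11/15 = -19/15 ≈ -1.2667)
C = √235 ≈ 15.330
A(z, l) = √235
1/(A(-360, -45) - (-67*J)*(-26)) = 1/(√235 - (-67*(-19/15))*(-26)) = 1/(√235 - 1273*(-26)/15) = 1/(√235 - 1*(-33098/15)) = 1/(√235 + 33098/15) = 1/(33098/15 + √235)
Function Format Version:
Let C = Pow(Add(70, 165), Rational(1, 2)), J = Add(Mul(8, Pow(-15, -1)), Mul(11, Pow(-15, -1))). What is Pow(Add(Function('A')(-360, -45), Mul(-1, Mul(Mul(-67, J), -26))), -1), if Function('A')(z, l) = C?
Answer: Add(Rational(496470, 1095424729), Mul(Rational(-225, 1095424729), Pow(235, Rational(1, 2)))) ≈ 0.00045007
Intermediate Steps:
J = Rational(-19, 15) (J = Add(Mul(8, Rational(-1, 15)), Mul(11, Rational(-1, 15))) = Add(Rational(-8, 15), Rational(-11, 15)) = Rational(-19, 15) ≈ -1.2667)
C = Pow(235, Rational(1, 2)) ≈ 15.330
Function('A')(z, l) = Pow(235, Rational(1, 2))
Pow(Add(Function('A')(-360, -45), Mul(-1, Mul(Mul(-67, J), -26))), -1) = Pow(Add(Pow(235, Rational(1, 2)), Mul(-1, Mul(Mul(-67, Rational(-19, 15)), -26))), -1) = Pow(Add(Pow(235, Rational(1, 2)), Mul(-1, Mul(Rational(1273, 15), -26))), -1) = Pow(Add(Pow(235, Rational(1, 2)), Mul(-1, Rational(-33098, 15))), -1) = Pow(Add(Pow(235, Rational(1, 2)), Rational(33098, 15)), -1) = Pow(Add(Rational(33098, 15), Pow(235, Rational(1, 2))), -1)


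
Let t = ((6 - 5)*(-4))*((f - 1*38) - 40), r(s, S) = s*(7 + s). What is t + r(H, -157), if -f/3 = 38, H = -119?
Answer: 14096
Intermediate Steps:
f = -114 (f = -3*38 = -114)
t = 768 (t = ((6 - 5)*(-4))*((-114 - 1*38) - 40) = (1*(-4))*((-114 - 38) - 40) = -4*(-152 - 40) = -4*(-192) = 768)
t + r(H, -157) = 768 - 119*(7 - 119) = 768 - 119*(-112) = 768 + 13328 = 14096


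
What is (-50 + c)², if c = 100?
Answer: 2500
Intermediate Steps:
(-50 + c)² = (-50 + 100)² = 50² = 2500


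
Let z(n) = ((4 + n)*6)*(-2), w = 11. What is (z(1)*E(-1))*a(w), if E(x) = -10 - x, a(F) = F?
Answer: 5940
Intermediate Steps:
z(n) = -48 - 12*n (z(n) = (24 + 6*n)*(-2) = -48 - 12*n)
(z(1)*E(-1))*a(w) = ((-48 - 12*1)*(-10 - 1*(-1)))*11 = ((-48 - 12)*(-10 + 1))*11 = -60*(-9)*11 = 540*11 = 5940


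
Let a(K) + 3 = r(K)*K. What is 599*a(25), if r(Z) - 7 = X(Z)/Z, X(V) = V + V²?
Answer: 492378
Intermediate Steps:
r(Z) = 8 + Z (r(Z) = 7 + (Z*(1 + Z))/Z = 7 + (1 + Z) = 8 + Z)
a(K) = -3 + K*(8 + K) (a(K) = -3 + (8 + K)*K = -3 + K*(8 + K))
599*a(25) = 599*(-3 + 25*(8 + 25)) = 599*(-3 + 25*33) = 599*(-3 + 825) = 599*822 = 492378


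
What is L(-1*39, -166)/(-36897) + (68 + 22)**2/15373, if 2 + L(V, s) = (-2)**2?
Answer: 298834954/567217581 ≈ 0.52684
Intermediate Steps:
L(V, s) = 2 (L(V, s) = -2 + (-2)**2 = -2 + 4 = 2)
L(-1*39, -166)/(-36897) + (68 + 22)**2/15373 = 2/(-36897) + (68 + 22)**2/15373 = 2*(-1/36897) + 90**2*(1/15373) = -2/36897 + 8100*(1/15373) = -2/36897 + 8100/15373 = 298834954/567217581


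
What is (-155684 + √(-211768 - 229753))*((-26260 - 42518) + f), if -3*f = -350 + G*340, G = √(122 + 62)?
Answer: 8*(25748 + 85*√46)*(155684 - I*√441521)/3 ≈ 1.0929e+10 - 4.6645e+7*I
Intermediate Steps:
G = 2*√46 (G = √184 = 2*√46 ≈ 13.565)
f = 350/3 - 680*√46/3 (f = -(-350 + (2*√46)*340)/3 = -(-350 + 680*√46)/3 = 350/3 - 680*√46/3 ≈ -1420.7)
(-155684 + √(-211768 - 229753))*((-26260 - 42518) + f) = (-155684 + √(-211768 - 229753))*((-26260 - 42518) + (350/3 - 680*√46/3)) = (-155684 + √(-441521))*(-68778 + (350/3 - 680*√46/3)) = (-155684 + I*√441521)*(-205984/3 - 680*√46/3)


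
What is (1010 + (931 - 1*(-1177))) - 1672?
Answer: 1446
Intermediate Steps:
(1010 + (931 - 1*(-1177))) - 1672 = (1010 + (931 + 1177)) - 1672 = (1010 + 2108) - 1672 = 3118 - 1672 = 1446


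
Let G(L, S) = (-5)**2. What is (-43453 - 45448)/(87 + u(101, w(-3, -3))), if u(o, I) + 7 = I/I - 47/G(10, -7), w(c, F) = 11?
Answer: -2222525/1978 ≈ -1123.6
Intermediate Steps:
G(L, S) = 25
u(o, I) = -197/25 (u(o, I) = -7 + (I/I - 47/25) = -7 + (1 - 47*1/25) = -7 + (1 - 47/25) = -7 - 22/25 = -197/25)
(-43453 - 45448)/(87 + u(101, w(-3, -3))) = (-43453 - 45448)/(87 - 197/25) = -88901/1978/25 = -88901*25/1978 = -2222525/1978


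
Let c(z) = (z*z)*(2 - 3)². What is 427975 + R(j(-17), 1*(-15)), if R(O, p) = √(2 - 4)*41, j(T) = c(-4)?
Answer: 427975 + 41*I*√2 ≈ 4.2798e+5 + 57.983*I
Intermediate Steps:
c(z) = z² (c(z) = z²*(-1)² = z²*1 = z²)
j(T) = 16 (j(T) = (-4)² = 16)
R(O, p) = 41*I*√2 (R(O, p) = √(-2)*41 = (I*√2)*41 = 41*I*√2)
427975 + R(j(-17), 1*(-15)) = 427975 + 41*I*√2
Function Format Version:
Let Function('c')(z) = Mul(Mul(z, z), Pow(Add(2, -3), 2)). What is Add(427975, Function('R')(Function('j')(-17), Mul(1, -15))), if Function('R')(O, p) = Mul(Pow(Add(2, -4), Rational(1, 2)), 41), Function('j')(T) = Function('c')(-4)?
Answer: Add(427975, Mul(41, I, Pow(2, Rational(1, 2)))) ≈ Add(4.2798e+5, Mul(57.983, I))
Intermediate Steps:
Function('c')(z) = Pow(z, 2) (Function('c')(z) = Mul(Pow(z, 2), Pow(-1, 2)) = Mul(Pow(z, 2), 1) = Pow(z, 2))
Function('j')(T) = 16 (Function('j')(T) = Pow(-4, 2) = 16)
Function('R')(O, p) = Mul(41, I, Pow(2, Rational(1, 2))) (Function('R')(O, p) = Mul(Pow(-2, Rational(1, 2)), 41) = Mul(Mul(I, Pow(2, Rational(1, 2))), 41) = Mul(41, I, Pow(2, Rational(1, 2))))
Add(427975, Function('R')(Function('j')(-17), Mul(1, -15))) = Add(427975, Mul(41, I, Pow(2, Rational(1, 2))))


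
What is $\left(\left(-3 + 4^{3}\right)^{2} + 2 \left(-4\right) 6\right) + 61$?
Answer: $3734$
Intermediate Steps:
$\left(\left(-3 + 4^{3}\right)^{2} + 2 \left(-4\right) 6\right) + 61 = \left(\left(-3 + 64\right)^{2} - 48\right) + 61 = \left(61^{2} - 48\right) + 61 = \left(3721 - 48\right) + 61 = 3673 + 61 = 3734$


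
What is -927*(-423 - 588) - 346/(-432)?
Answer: 202434725/216 ≈ 9.3720e+5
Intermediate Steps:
-927*(-423 - 588) - 346/(-432) = -927*(-1011) - 346*(-1/432) = 937197 + 173/216 = 202434725/216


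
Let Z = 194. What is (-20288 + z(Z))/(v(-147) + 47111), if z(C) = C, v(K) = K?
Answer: -10047/23482 ≈ -0.42786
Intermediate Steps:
(-20288 + z(Z))/(v(-147) + 47111) = (-20288 + 194)/(-147 + 47111) = -20094/46964 = -20094*1/46964 = -10047/23482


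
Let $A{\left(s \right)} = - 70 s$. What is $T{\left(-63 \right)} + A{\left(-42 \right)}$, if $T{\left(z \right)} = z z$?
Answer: $6909$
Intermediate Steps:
$T{\left(z \right)} = z^{2}$
$T{\left(-63 \right)} + A{\left(-42 \right)} = \left(-63\right)^{2} - -2940 = 3969 + 2940 = 6909$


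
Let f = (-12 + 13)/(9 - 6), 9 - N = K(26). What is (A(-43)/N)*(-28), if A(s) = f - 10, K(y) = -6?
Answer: 812/45 ≈ 18.044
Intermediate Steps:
N = 15 (N = 9 - 1*(-6) = 9 + 6 = 15)
f = 1/3 ≈ 0.33333
A(s) = -29/3 (A(s) = 1/3 - 10 = -29/3)
(A(-43)/N)*(-28) = -29/3/15*(-28) = -29/3*1/15*(-28) = -29/45*(-28) = 812/45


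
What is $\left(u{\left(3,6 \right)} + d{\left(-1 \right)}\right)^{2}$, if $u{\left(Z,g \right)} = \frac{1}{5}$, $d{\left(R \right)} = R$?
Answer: $\frac{16}{25} \approx 0.64$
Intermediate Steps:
$u{\left(Z,g \right)} = \frac{1}{5}$
$\left(u{\left(3,6 \right)} + d{\left(-1 \right)}\right)^{2} = \left(\frac{1}{5} - 1\right)^{2} = \left(- \frac{4}{5}\right)^{2} = \frac{16}{25}$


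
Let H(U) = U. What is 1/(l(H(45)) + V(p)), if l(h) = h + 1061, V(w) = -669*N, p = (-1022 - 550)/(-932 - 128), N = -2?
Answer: 1/2444 ≈ 0.00040917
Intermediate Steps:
p = 393/265 (p = -1572/(-1060) = -1572*(-1/1060) = 393/265 ≈ 1.4830)
V(w) = 1338 (V(w) = -669*(-2) = 1338)
l(h) = 1061 + h
1/(l(H(45)) + V(p)) = 1/((1061 + 45) + 1338) = 1/(1106 + 1338) = 1/2444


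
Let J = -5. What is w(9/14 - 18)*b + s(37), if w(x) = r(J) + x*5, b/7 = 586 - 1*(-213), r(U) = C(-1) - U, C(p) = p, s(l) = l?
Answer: -925967/2 ≈ -4.6298e+5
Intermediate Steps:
r(U) = -1 - U
b = 5593 (b = 7*(586 - 1*(-213)) = 7*(586 + 213) = 7*799 = 5593)
w(x) = 4 + 5*x (w(x) = (-1 - 1*(-5)) + x*5 = (-1 + 5) + 5*x = 4 + 5*x)
w(9/14 - 18)*b + s(37) = (4 + 5*(9/14 - 18))*5593 + 37 = (4 + 5*(-243/14))*5593 + 37 = (4 - 1215/14)*5593 + 37 = -1159/14*5593 + 37 = -926041/2 + 37 = -925967/2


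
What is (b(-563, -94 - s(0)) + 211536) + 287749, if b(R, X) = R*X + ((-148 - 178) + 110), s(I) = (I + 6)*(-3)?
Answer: 541857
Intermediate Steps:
s(I) = -18 - 3*I (s(I) = (6 + I)*(-3) = -18 - 3*I)
b(R, X) = -216 + R*X (b(R, X) = R*X + (-326 + 110) = R*X - 216 = -216 + R*X)
(b(-563, -94 - s(0)) + 211536) + 287749 = ((-216 - 563*(-94 - (-18 - 3*0))) + 211536) + 287749 = ((-216 - 563*(-94 - (-18 + 0))) + 211536) + 287749 = ((-216 - 563*(-94 - 1*(-18))) + 211536) + 287749 = ((-216 - 563*(-94 + 18)) + 211536) + 287749 = ((-216 - 563*(-76)) + 211536) + 287749 = ((-216 + 42788) + 211536) + 287749 = (42572 + 211536) + 287749 = 254108 + 287749 = 541857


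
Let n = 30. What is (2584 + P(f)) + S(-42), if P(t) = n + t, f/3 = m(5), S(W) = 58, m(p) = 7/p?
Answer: 13381/5 ≈ 2676.2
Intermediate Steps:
f = 21/5 (f = 3*(7/5) = 21/5 ≈ 4.2000)
P(t) = 30 + t
(2584 + P(f)) + S(-42) = (2584 + (30 + 21/5)) + 58 = (2584 + 171/5) + 58 = 13091/5 + 58 = 13381/5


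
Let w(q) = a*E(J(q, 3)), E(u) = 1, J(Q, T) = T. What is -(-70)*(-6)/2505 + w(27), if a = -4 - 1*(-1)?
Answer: -529/167 ≈ -3.1677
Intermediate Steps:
a = -3 (a = -4 + 1 = -3)
w(q) = -3 (w(q) = -3*1 = -3)
-(-70)*(-6)/2505 + w(27) = -(-70)*(-6)/2505 - 3 = -70*6*(1/2505) - 3 = -420*1/2505 - 3 = -28/167 - 3 = -529/167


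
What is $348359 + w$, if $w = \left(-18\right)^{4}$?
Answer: $453335$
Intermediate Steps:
$w = 104976$
$348359 + w = 348359 + 104976 = 453335$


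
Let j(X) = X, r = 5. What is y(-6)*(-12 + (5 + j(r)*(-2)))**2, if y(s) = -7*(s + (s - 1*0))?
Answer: 24276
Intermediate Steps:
y(s) = -14*s (y(s) = -7*(s + (s + 0)) = -7*(s + s) = -14*s)
y(-6)*(-12 + (5 + j(r)*(-2)))**2 = (-14*(-6))*(-12 + (5 + 5*(-2)))**2 = 84*(-12 + (5 - 10))**2 = 84*(-12 - 5)**2 = 84*(-17)**2 = 84*289 = 24276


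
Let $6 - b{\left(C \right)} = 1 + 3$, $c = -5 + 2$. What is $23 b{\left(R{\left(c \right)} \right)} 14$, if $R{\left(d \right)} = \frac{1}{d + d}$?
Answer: $644$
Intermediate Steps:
$c = -3$
$R{\left(d \right)} = \frac{1}{2 d}$
$b{\left(C \right)} = 2$ ($b{\left(C \right)} = 6 - \left(1 + 3\right) = 6 - 4 = 2$)
$23 b{\left(R{\left(c \right)} \right)} 14 = 23 \cdot 2 \cdot 14 = 46 \cdot 14 = 644$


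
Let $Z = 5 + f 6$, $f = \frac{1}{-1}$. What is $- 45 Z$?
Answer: $45$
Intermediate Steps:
$f = -1$
$Z = -1$ ($Z = 5 - 6 = -1$)
$- 45 Z = \left(-45\right) \left(-1\right) = 45$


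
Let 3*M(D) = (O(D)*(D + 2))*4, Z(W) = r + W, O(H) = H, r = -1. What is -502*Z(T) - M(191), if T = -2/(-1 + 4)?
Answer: -48314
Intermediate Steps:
T = -⅔ (T = -2/3 = (⅓)*(-2) = -⅔ ≈ -0.66667)
Z(W) = -1 + W
M(D) = 4*D*(2 + D)/3 (M(D) = ((D*(D + 2))*4)/3 = ((D*(2 + D))*4)/3 = (4*D*(2 + D))/3 = 4*D*(2 + D)/3)
-502*Z(T) - M(191) = -502*(-1 - ⅔) - 4*191*(2 + 191)/3 = -502*(-5/3) - 4*191*193/3 = 2510/3 - 1*147452/3 = 2510/3 - 147452/3 = -48314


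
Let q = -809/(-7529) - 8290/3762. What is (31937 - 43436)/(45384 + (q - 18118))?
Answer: -162849401451/386112742058 ≈ -0.42177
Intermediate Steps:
q = -29685976/14162049 (q = -809*(-1/7529) - 8290*1/3762 = 809/7529 - 4145/1881 = -29685976/14162049 ≈ -2.0962)
(31937 - 43436)/(45384 + (q - 18118)) = (31937 - 43436)/(45384 + (-29685976/14162049 - 18118)) = -11499/(45384 - 256617689758/14162049) = -11499/386112742058/14162049 = -11499*14162049/386112742058 = -162849401451/386112742058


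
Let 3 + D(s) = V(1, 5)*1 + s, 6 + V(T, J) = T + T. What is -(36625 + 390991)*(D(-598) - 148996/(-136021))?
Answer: 35125964267744/136021 ≈ 2.5824e+8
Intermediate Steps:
V(T, J) = -6 + 2*T (V(T, J) = -6 + (T + T) = -6 + 2*T)
D(s) = -7 + s (D(s) = -3 + ((-6 + 2*1)*1 + s) = -3 + ((-6 + 2)*1 + s) = -3 + (-4*1 + s) = -3 + (-4 + s) = -7 + s)
-(36625 + 390991)*(D(-598) - 148996/(-136021)) = -(36625 + 390991)*((-7 - 598) - 148996/(-136021)) = -427616*(-605 - 148996*(-1/136021)) = -427616*(-605 + 148996/136021) = -427616*(-82143709)/136021 = -1*(-35125964267744/136021) = 35125964267744/136021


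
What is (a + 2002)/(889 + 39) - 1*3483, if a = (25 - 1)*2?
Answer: -1615087/464 ≈ -3480.8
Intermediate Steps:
a = 48 (a = 24*2 = 48)
(a + 2002)/(889 + 39) - 1*3483 = (48 + 2002)/(889 + 39) - 1*3483 = 2050/928 - 3483 = 2050*(1/928) - 3483 = 1025/464 - 3483 = -1615087/464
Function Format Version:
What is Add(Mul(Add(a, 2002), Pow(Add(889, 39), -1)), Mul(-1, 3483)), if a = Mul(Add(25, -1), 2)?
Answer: Rational(-1615087, 464) ≈ -3480.8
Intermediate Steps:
a = 48 (a = Mul(24, 2) = 48)
Add(Mul(Add(a, 2002), Pow(Add(889, 39), -1)), Mul(-1, 3483)) = Add(Mul(Add(48, 2002), Pow(Add(889, 39), -1)), Mul(-1, 3483)) = Add(Mul(2050, Pow(928, -1)), -3483) = Add(Mul(2050, Rational(1, 928)), -3483) = Add(Rational(1025, 464), -3483) = Rational(-1615087, 464)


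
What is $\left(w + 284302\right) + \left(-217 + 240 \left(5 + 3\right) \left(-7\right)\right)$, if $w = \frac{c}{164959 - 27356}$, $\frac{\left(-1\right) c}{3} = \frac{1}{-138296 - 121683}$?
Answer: $\frac{9682024550257368}{35773890337} \approx 2.7065 \cdot 10^{5}$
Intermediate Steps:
$c = \frac{3}{259979}$ ($c = - \frac{3}{-138296 - 121683} = - \frac{3}{-259979} = \left(-3\right) \left(- \frac{1}{259979}\right) = \frac{3}{259979} \approx 1.1539 \cdot 10^{-5}$)
$w = \frac{3}{35773890337}$ ($w = \frac{3}{259979 \left(164959 - 27356\right)} = \frac{3}{259979 \cdot 137603} = \frac{3}{259979} \cdot \frac{1}{137603} = \frac{3}{35773890337} \approx 8.386 \cdot 10^{-11}$)
$\left(w + 284302\right) + \left(-217 + 240 \left(5 + 3\right) \left(-7\right)\right) = \left(\frac{3}{35773890337} + 284302\right) + \left(-217 + 240 \left(5 + 3\right) \left(-7\right)\right) = \frac{10170588570589777}{35773890337} + \left(-217 + 240 \cdot 8 \left(-7\right)\right) = \frac{10170588570589777}{35773890337} + \left(-217 + 240 \left(-56\right)\right) = \frac{10170588570589777}{35773890337} - 13657 = \frac{9682024550257368}{35773890337}$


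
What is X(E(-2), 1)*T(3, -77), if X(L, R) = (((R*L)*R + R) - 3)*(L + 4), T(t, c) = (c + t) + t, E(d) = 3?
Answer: -497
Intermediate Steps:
T(t, c) = c + 2*t
X(L, R) = (4 + L)*(-3 + R + L*R²) (X(L, R) = (((L*R)*R + R) - 3)*(4 + L) = ((L*R² + R) - 3)*(4 + L) = ((R + L*R²) - 3)*(4 + L) = (-3 + R + L*R²)*(4 + L) = (4 + L)*(-3 + R + L*R²))
X(E(-2), 1)*T(3, -77) = (-12 - 3*3 + 4*1 + 3*1 + 3²*1² + 4*3*1²)*(-77 + 2*3) = (-12 - 9 + 4 + 3 + 9*1 + 4*3*1)*(-77 + 6) = (-12 - 9 + 4 + 3 + 9 + 12)*(-71) = 7*(-71) = -497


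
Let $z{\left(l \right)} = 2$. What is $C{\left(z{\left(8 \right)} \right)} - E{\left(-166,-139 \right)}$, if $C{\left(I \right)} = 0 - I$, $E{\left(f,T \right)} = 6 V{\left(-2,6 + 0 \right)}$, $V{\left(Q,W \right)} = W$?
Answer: $-38$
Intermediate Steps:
$E{\left(f,T \right)} = 36$ ($E{\left(f,T \right)} = 6 \left(6 + 0\right) = 6 \cdot 6 = 36$)
$C{\left(I \right)} = - I$
$C{\left(z{\left(8 \right)} \right)} - E{\left(-166,-139 \right)} = \left(-1\right) 2 - 36 = -2 - 36 = -38$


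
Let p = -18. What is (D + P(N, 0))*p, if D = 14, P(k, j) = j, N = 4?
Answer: -252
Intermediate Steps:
(D + P(N, 0))*p = (14 + 0)*(-18) = 14*(-18) = -252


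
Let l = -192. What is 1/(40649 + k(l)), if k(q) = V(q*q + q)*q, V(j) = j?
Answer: -1/7000375 ≈ -1.4285e-7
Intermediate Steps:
k(q) = q*(q + q²) (k(q) = (q*q + q)*q = (q² + q)*q = (q + q²)*q = q*(q + q²))
1/(40649 + k(l)) = 1/(40649 + (-192)²*(1 - 192)) = 1/(40649 + 36864*(-191)) = 1/(40649 - 7041024) = 1/(-7000375) = -1/7000375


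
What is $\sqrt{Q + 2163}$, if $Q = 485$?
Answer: $2 \sqrt{662} \approx 51.459$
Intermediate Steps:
$\sqrt{Q + 2163} = \sqrt{485 + 2163} = \sqrt{2648} = 2 \sqrt{662}$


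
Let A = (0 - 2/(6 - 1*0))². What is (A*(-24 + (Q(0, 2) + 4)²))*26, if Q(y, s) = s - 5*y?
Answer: 104/3 ≈ 34.667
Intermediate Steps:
A = ⅑ (A = (0 - 2/(6 + 0))² = (0 - 2/6)² = (0 - 2*⅙)² = (0 - ⅓)² = (-⅓)² = ⅑ ≈ 0.11111)
(A*(-24 + (Q(0, 2) + 4)²))*26 = ((-24 + ((2 - 5*0) + 4)²)/9)*26 = ((-24 + ((2 + 0) + 4)²)/9)*26 = ((-24 + (2 + 4)²)/9)*26 = ((-24 + 6²)/9)*26 = ((-24 + 36)/9)*26 = ((⅑)*12)*26 = (4/3)*26 = 104/3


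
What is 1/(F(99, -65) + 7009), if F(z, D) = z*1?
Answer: 1/7108 ≈ 0.00014069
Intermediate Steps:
F(z, D) = z
1/(F(99, -65) + 7009) = 1/(99 + 7009) = 1/7108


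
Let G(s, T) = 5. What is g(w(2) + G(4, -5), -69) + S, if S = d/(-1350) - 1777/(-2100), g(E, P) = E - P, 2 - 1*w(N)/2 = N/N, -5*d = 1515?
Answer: 97109/1260 ≈ 77.071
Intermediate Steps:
d = -303 (d = -⅕*1515 = -303)
w(N) = 2 (w(N) = 4 - 2*N/N = 4 - 2*1 = 4 - 2 = 2)
S = 1349/1260 (S = -303/(-1350) - 1777/(-2100) = -303*(-1/1350) - 1777*(-1/2100) = 101/450 + 1777/2100 = 1349/1260 ≈ 1.0706)
g(w(2) + G(4, -5), -69) + S = ((2 + 5) - 1*(-69)) + 1349/1260 = (7 + 69) + 1349/1260 = 76 + 1349/1260 = 97109/1260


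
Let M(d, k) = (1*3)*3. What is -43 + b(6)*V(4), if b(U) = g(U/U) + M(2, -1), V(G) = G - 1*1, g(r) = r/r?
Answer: -13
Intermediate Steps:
M(d, k) = 9 (M(d, k) = 3*3 = 9)
g(r) = 1
V(G) = -1 + G (V(G) = G - 1 = -1 + G)
b(U) = 10 (b(U) = 1 + 9 = 10)
-43 + b(6)*V(4) = -43 + 10*(-1 + 4) = -43 + 10*3 = -43 + 30 = -13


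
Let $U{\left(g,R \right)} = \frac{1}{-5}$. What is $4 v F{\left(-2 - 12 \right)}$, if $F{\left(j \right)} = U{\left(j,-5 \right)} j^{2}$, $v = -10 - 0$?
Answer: $1568$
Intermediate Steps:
$U{\left(g,R \right)} = - \frac{1}{5}$
$v = -10$ ($v = -10 + 0 = -10$)
$F{\left(j \right)} = - \frac{j^{2}}{5}$
$4 v F{\left(-2 - 12 \right)} = 4 \left(-10\right) \left(- \frac{\left(-2 - 12\right)^{2}}{5}\right) = - 40 \left(- \frac{\left(-2 - 12\right)^{2}}{5}\right) = - 40 \left(- \frac{\left(-14\right)^{2}}{5}\right) = - 40 \left(\left(- \frac{1}{5}\right) 196\right) = \left(-40\right) \left(- \frac{196}{5}\right) = 1568$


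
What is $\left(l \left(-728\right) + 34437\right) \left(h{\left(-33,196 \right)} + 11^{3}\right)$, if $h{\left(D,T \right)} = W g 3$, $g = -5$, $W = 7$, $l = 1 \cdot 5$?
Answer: $37757122$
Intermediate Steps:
$l = 5$
$h{\left(D,T \right)} = -105$ ($h{\left(D,T \right)} = 7 \left(-5\right) 3 = \left(-35\right) 3 = -105$)
$\left(l \left(-728\right) + 34437\right) \left(h{\left(-33,196 \right)} + 11^{3}\right) = \left(5 \left(-728\right) + 34437\right) \left(-105 + 11^{3}\right) = \left(-3640 + 34437\right) \left(-105 + 1331\right) = 30797 \cdot 1226 = 37757122$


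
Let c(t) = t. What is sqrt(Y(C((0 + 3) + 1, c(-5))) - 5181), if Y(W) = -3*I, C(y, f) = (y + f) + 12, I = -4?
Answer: I*sqrt(5169) ≈ 71.896*I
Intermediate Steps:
C(y, f) = 12 + f + y (C(y, f) = (f + y) + 12 = 12 + f + y)
Y(W) = 12 (Y(W) = -3*(-4) = 12)
sqrt(Y(C((0 + 3) + 1, c(-5))) - 5181) = sqrt(12 - 5181) = sqrt(-5169) = I*sqrt(5169)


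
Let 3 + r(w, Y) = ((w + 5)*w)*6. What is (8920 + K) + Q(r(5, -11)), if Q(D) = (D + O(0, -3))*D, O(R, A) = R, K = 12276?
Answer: 109405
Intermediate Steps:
r(w, Y) = -3 + 6*w*(5 + w) (r(w, Y) = -3 + ((w + 5)*w)*6 = -3 + ((5 + w)*w)*6 = -3 + (w*(5 + w))*6 = -3 + 6*w*(5 + w))
Q(D) = D² (Q(D) = (D + 0)*D = D*D = D²)
(8920 + K) + Q(r(5, -11)) = (8920 + 12276) + (-3 + 6*5² + 30*5)² = 21196 + (-3 + 6*25 + 150)² = 21196 + (-3 + 150 + 150)² = 21196 + 297² = 21196 + 88209 = 109405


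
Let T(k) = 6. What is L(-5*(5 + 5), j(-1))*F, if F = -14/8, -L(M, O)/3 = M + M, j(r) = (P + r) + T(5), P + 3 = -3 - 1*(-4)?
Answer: -525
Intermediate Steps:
P = -2 (P = -3 + (-3 - 1*(-4)) = -3 + (-3 + 4) = -3 + 1 = -2)
j(r) = 4 + r (j(r) = (-2 + r) + 6 = 4 + r)
L(M, O) = -6*M (L(M, O) = -3*(M + M) = -6*M)
F = -7/4 (F = -14*⅛ = -7/4 ≈ -1.7500)
L(-5*(5 + 5), j(-1))*F = -(-30)*(5 + 5)*(-7/4) = -(-30)*10*(-7/4) = -6*(-50)*(-7/4) = 300*(-7/4) = -525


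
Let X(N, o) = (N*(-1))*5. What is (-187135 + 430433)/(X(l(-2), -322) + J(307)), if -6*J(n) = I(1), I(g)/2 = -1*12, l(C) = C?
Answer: 121649/7 ≈ 17378.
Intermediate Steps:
X(N, o) = -5*N (X(N, o) = -N*5 = -5*N)
I(g) = -24 (I(g) = 2*(-1*12) = 2*(-12) = -24)
J(n) = 4 (J(n) = -⅙*(-24) = 4)
(-187135 + 430433)/(X(l(-2), -322) + J(307)) = (-187135 + 430433)/(-5*(-2) + 4) = 243298/(10 + 4) = 243298/14 = 243298*(1/14) = 121649/7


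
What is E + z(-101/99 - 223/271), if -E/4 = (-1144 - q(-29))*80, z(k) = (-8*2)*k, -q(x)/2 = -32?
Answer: 10371809408/26829 ≈ 3.8659e+5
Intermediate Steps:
q(x) = 64 (q(x) = -2*(-32) = 64)
z(k) = -16*k
E = 386560 (E = -4*(-1144 - 1*64)*80 = -4*(-1144 - 64)*80 = -(-4832)*80 = -4*(-96640) = 386560)
E + z(-101/99 - 223/271) = 386560 - 16*(-101/99 - 223/271) = 386560 - 16*(-49448/26829) = 386560 + 791168/26829 = 10371809408/26829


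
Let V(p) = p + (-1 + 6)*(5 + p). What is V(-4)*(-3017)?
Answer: -3017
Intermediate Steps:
V(p) = 25 + 6*p (V(p) = p + 5*(5 + p) = p + (25 + 5*p) = 25 + 6*p)
V(-4)*(-3017) = (25 + 6*(-4))*(-3017) = (25 - 24)*(-3017) = 1*(-3017) = -3017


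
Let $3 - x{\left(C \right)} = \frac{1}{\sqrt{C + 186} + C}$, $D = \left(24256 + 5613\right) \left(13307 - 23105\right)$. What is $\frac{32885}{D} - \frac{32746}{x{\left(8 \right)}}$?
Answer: $- \frac{3814164784872541}{356162914254} - \frac{32746 \sqrt{194}}{1217} \approx -11084.0$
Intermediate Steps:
$D = -292656462$ ($D = 29869 \left(-9798\right) = -292656462$)
$x{\left(C \right)} = 3 - \frac{1}{C + \sqrt{186 + C}}$ ($x{\left(C \right)} = 3 - \frac{1}{\sqrt{C + 186} + C} = 3 - \frac{1}{\sqrt{186 + C} + C} = 3 - \frac{1}{C + \sqrt{186 + C}}$)
$\frac{32885}{D} - \frac{32746}{x{\left(8 \right)}} = \frac{32885}{-292656462} - \frac{32746}{\frac{1}{8 + \sqrt{186 + 8}} \left(-1 + 3 \cdot 8 + 3 \sqrt{186 + 8}\right)} = 32885 \left(- \frac{1}{292656462}\right) - \frac{32746}{\frac{1}{8 + \sqrt{194}} \left(-1 + 24 + 3 \sqrt{194}\right)} = - \frac{32885}{292656462} - \frac{32746}{\frac{1}{8 + \sqrt{194}} \left(23 + 3 \sqrt{194}\right)} = - \frac{32885}{292656462} - 32746 \frac{8 + \sqrt{194}}{23 + 3 \sqrt{194}} = - \frac{32885}{292656462} - \frac{32746 \left(8 + \sqrt{194}\right)}{23 + 3 \sqrt{194}}$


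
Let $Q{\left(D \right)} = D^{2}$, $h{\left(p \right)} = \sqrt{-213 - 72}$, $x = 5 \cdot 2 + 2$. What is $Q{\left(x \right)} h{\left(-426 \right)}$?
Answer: $144 i \sqrt{285} \approx 2431.0 i$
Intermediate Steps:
$x = 12$ ($x = 10 + 2 = 12$)
$h{\left(p \right)} = i \sqrt{285}$ ($h{\left(p \right)} = \sqrt{-285} = i \sqrt{285}$)
$Q{\left(x \right)} h{\left(-426 \right)} = 12^{2} i \sqrt{285} = 144 i \sqrt{285}$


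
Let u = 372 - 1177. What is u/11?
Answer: -805/11 ≈ -73.182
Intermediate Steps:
u = -805
u/11 = -805/11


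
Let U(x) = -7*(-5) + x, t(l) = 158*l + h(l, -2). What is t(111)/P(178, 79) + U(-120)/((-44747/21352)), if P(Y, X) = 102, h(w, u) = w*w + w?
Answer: 254364905/760699 ≈ 334.38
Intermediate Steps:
h(w, u) = w + w**2 (h(w, u) = w**2 + w = w + w**2)
t(l) = 158*l + l*(1 + l)
U(x) = 35 + x
t(111)/P(178, 79) + U(-120)/((-44747/21352)) = (111*(159 + 111))/102 + (35 - 120)/((-44747/21352)) = (111*270)*(1/102) - 85/((-44747*1/21352)) = 29970*(1/102) - 85/(-44747/21352) = 4995/17 - 85*(-21352/44747) = 4995/17 + 1814920/44747 = 254364905/760699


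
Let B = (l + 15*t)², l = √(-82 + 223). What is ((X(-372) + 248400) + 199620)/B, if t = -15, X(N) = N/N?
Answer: 448021/(225 - √141)² ≈ 9.8634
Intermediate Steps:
X(N) = 1
l = √141 ≈ 11.874
B = (-225 + √141)² (B = (√141 + 15*(-15))² = (√141 - 225)² = (-225 + √141)² ≈ 45423.)
((X(-372) + 248400) + 199620)/B = ((1 + 248400) + 199620)/((225 - √141)²) = (248401 + 199620)/(225 - √141)² = 448021/(225 - √141)²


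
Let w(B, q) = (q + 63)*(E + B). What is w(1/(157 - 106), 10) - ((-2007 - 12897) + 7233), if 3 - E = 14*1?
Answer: 350341/51 ≈ 6869.4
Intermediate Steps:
E = -11 (E = 3 - 14 = -11)
w(B, q) = (-11 + B)*(63 + q) (w(B, q) = (q + 63)*(-11 + B) = (63 + q)*(-11 + B) = (-11 + B)*(63 + q))
w(1/(157 - 106), 10) - ((-2007 - 12897) + 7233) = (-693 - 11*10 + 63/(157 - 106) + 10/(157 - 106)) - ((-2007 - 12897) + 7233) = (-693 - 110 + 63/51 + 10/51) - (-14904 + 7233) = (-693 - 110 + 63*(1/51) + (1/51)*10) - 1*(-7671) = (-693 - 110 + 21/17 + 10/51) + 7671 = -40880/51 + 7671 = 350341/51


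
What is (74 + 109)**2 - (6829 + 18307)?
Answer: 8353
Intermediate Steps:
(74 + 109)**2 - (6829 + 18307) = 183**2 - 1*25136 = 33489 - 25136 = 8353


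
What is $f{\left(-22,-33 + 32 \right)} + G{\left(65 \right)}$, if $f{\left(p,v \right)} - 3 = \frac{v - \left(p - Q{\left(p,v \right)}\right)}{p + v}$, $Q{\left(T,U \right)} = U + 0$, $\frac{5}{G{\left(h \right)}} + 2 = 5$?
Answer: $\frac{262}{69} \approx 3.7971$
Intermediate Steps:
$G{\left(h \right)} = \frac{5}{3}$ ($G{\left(h \right)} = \frac{5}{-2 + 5} = \frac{5}{3}$)
$Q{\left(T,U \right)} = U$
$f{\left(p,v \right)} = 3 + \frac{- p + 2 v}{p + v}$ ($f{\left(p,v \right)} = 3 + \frac{v - \left(p - v\right)}{p + v} = 3 + \frac{- p + 2 v}{p + v}$)
$f{\left(-22,-33 + 32 \right)} + G{\left(65 \right)} = \frac{2 \left(-22\right) + 5 \left(-33 + 32\right)}{-22 + \left(-33 + 32\right)} + \frac{5}{3} = \frac{-44 + 5 \left(-1\right)}{-22 - 1} + \frac{5}{3} = \frac{-44 - 5}{-23} + \frac{5}{3} = \left(- \frac{1}{23}\right) \left(-49\right) + \frac{5}{3} = \frac{49}{23} + \frac{5}{3} = \frac{262}{69}$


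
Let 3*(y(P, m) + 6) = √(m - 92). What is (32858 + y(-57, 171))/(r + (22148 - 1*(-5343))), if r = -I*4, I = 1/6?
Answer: 98556/82471 + √79/82471 ≈ 1.1951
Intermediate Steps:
I = ⅙ ≈ 0.16667
y(P, m) = -6 + √(-92 + m)/3 (y(P, m) = -6 + √(m - 92)/3 = -6 + √(-92 + m)/3)
r = -⅔ (r = -1*⅙*4 = -⅙*4 = -⅔ ≈ -0.66667)
(32858 + y(-57, 171))/(r + (22148 - 1*(-5343))) = (32858 + (-6 + √(-92 + 171)/3))/(-⅔ + (22148 - 1*(-5343))) = (32858 + (-6 + √79/3))/(-⅔ + (22148 + 5343)) = (32852 + √79/3)/(-⅔ + 27491) = (32852 + √79/3)/(82471/3) = (32852 + √79/3)*(3/82471) = 98556/82471 + √79/82471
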